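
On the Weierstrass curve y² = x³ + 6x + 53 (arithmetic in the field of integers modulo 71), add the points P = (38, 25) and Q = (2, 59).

(40, 40)

(38, 25) + (2, 59). λ = (59 - 25)/(2 - 38) ≡ 34/35 mod 71. 35⁻¹ ≡ 69 (mod 71) since 35·69 = 2415 ≡ 1, so λ ≡ 3.
  x = λ² - 38 - 2 = 9 - 40 ≡ 40; y = λ·(38 - 40) - 25 ≡ 40. → (40, 40)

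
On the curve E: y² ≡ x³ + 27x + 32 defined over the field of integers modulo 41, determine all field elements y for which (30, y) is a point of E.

x³ + 27x + 32 = 27842 ≡ 3 (mod 41).
3 is a non-residue mod 41; no y exists.

none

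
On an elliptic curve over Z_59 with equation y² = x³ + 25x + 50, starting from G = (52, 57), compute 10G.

Repeated addition: build up to 10G.
2G: tangent at (52, 57): λ = (3·52² + 25)/(2·57) ≡ 54/55. 55⁻¹ ≡ 44 (mod 59), so λ ≡ 54·44 ≡ 16.
  x = λ² - 52 - 52 = 256 - 104 ≡ 34; y = λ·(52 - 34) - 57 ≡ 54. → (34, 54)
3G: (34, 54) + (52, 57). λ = (57 - 54)/(52 - 34) ≡ 3/18 mod 59. 18⁻¹ ≡ 23 (mod 59) since 18·23 = 414 ≡ 1, so λ ≡ 10.
  x = λ² - 34 - 52 = 100 - 86 ≡ 14; y = λ·(34 - 14) - 54 ≡ 28. → (14, 28)
4G: (14, 28) + (52, 57). λ = (57 - 28)/(52 - 14) ≡ 29/38 mod 59. 38⁻¹ ≡ 14 (mod 59) since 38·14 = 532 ≡ 1, so λ ≡ 52.
  x = λ² - 14 - 52 = 2704 - 66 ≡ 42; y = λ·(14 - 42) - 28 ≡ 50. → (42, 50)
5G: (42, 50) + (52, 57). λ = (57 - 50)/(52 - 42) ≡ 7/10 mod 59. 10⁻¹ ≡ 6 (mod 59) since 10·6 = 60 ≡ 1, so λ ≡ 42.
  x = λ² - 42 - 52 = 1764 - 94 ≡ 18; y = λ·(42 - 18) - 50 ≡ 14. → (18, 14)
6G: (18, 14) + (52, 57). λ = (57 - 14)/(52 - 18) ≡ 43/34 mod 59. 34⁻¹ ≡ 33 (mod 59), so λ ≡ 3.
  x = λ² - 18 - 52 = 9 - 70 ≡ 57; y = λ·(18 - 57) - 14 ≡ 46. → (57, 46)
7G: (57, 46) + (52, 57). λ = (57 - 46)/(52 - 57) ≡ 11/54 mod 59. 54⁻¹ ≡ 47 (mod 59), so λ ≡ 45.
  x = λ² - 57 - 52 = 2025 - 109 ≡ 28; y = λ·(57 - 28) - 46 ≡ 20. → (28, 20)
8G: (28, 20) + (52, 57). λ = (57 - 20)/(52 - 28) ≡ 37/24 mod 59. 24⁻¹ ≡ 32 (mod 59) since 24·32 = 768 ≡ 1, so λ ≡ 4.
  x = λ² - 28 - 52 = 16 - 80 ≡ 54; y = λ·(28 - 54) - 20 ≡ 53. → (54, 53)
9G: (54, 53) + (52, 57). λ = (57 - 53)/(52 - 54) ≡ 4/57 mod 59. 57⁻¹ ≡ 29 (mod 59) since 57·29 = 1653 ≡ 1, so λ ≡ 57.
  x = λ² - 54 - 52 = 3249 - 106 ≡ 16; y = λ·(54 - 16) - 53 ≡ 48. → (16, 48)
10G: (16, 48) + (52, 57). λ = (57 - 48)/(52 - 16) ≡ 9/36 mod 59. 36⁻¹ ≡ 41 (mod 59) since 36·41 = 1476 ≡ 1, so λ ≡ 15.
  x = λ² - 16 - 52 = 225 - 68 ≡ 39; y = λ·(16 - 39) - 48 ≡ 20. → (39, 20)

(39, 20)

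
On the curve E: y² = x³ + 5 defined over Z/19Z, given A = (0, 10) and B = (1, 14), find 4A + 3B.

O

First 4A:
Double-and-add on 4 = (100)₂. Start with A = (0, 10) for the leading 1-bit.
double: tangent at (0, 10): λ = (3·0² + 0)/(2·10) ≡ 0/1. 1⁻¹ ≡ 1 (mod 19), so λ ≡ 0·1 ≡ 0.
  x = λ² - 0 - 0 = 0 - 0 ≡ 0; y = λ·(0 - 0) - 10 ≡ 9. → (0, 9)
double: tangent at (0, 9): λ = (3·0² + 0)/(2·9) ≡ 0/18. 18⁻¹ ≡ 18 (mod 19), so λ ≡ 0·18 ≡ 0.
  x = λ² - 0 - 0 = 0 - 0 ≡ 0; y = λ·(0 - 0) - 9 ≡ 10. → (0, 10)
4A = (0, 10).
Next 3B:
Repeated addition: build up to 3B.
2B: tangent at (1, 14): λ = (3·1² + 0)/(2·14) ≡ 3/9. 9⁻¹ ≡ 17 (mod 19) since 9·17 = 153 ≡ 1, so λ ≡ 3·17 ≡ 13.
  x = λ² - 1 - 1 = 169 - 2 ≡ 15; y = λ·(1 - 15) - 14 ≡ 13. → (15, 13)
3B: (15, 13) + (1, 14). λ = (14 - 13)/(1 - 15) ≡ 1/5 mod 19. 5⁻¹ ≡ 4 (mod 19), so λ ≡ 4.
  x = λ² - 15 - 1 = 16 - 16 ≡ 0; y = λ·(15 - 0) - 13 ≡ 9. → (0, 9)
3B = (0, 9).
Finally 4A + 3B:
(0, 10) + (0, 9): same x and y₁ ≡ -y₂, so the sum is ∞.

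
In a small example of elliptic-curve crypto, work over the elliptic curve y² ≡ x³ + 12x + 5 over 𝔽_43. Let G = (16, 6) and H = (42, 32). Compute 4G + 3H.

First 4G:
Double-and-add on 4 = (100)₂. Start with G = (16, 6) for the leading 1-bit.
double: tangent at (16, 6): λ = (3·16² + 12)/(2·6) ≡ 6/12. 12⁻¹ ≡ 18 (mod 43) since 12·18 = 216 ≡ 1, so λ ≡ 6·18 ≡ 22.
  x = λ² - 16 - 16 = 484 - 32 ≡ 22; y = λ·(16 - 22) - 6 ≡ 34. → (22, 34)
double: tangent at (22, 34): λ = (3·22² + 12)/(2·34) ≡ 2/25. 25⁻¹ ≡ 31 (mod 43), so λ ≡ 2·31 ≡ 19.
  x = λ² - 22 - 22 = 361 - 44 ≡ 16; y = λ·(22 - 16) - 34 ≡ 37. → (16, 37)
4G = (16, 37).
Next 3H:
Repeated addition: build up to 3H.
2H: tangent at (42, 32): λ = (3·42² + 12)/(2·32) ≡ 15/21. 21⁻¹ ≡ 41 (mod 43), so λ ≡ 15·41 ≡ 13.
  x = λ² - 42 - 42 = 169 - 84 ≡ 42; y = λ·(42 - 42) - 32 ≡ 11. → (42, 11)
3H: (42, 11) + (42, 32): same x and y₁ ≡ -y₂, so the sum is ∞.
3H = ∞.
Finally 4G + 3H:
(16, 37) + ∞ = (16, 37) (identity).

(16, 37)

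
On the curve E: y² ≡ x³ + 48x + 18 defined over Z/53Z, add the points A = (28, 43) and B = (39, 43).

(39, 10)

(28, 43) + (39, 43). λ = (43 - 43)/(39 - 28) ≡ 0/11 mod 53. 11⁻¹ ≡ 29 (mod 53), so λ ≡ 0.
  x = λ² - 28 - 39 = 0 - 67 ≡ 39; y = λ·(28 - 39) - 43 ≡ 10. → (39, 10)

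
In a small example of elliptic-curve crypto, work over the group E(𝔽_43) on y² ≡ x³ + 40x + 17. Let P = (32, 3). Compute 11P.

Double-and-add on 11 = (1011)₂. Start with P = (32, 3) for the leading 1-bit.
double: tangent at (32, 3): λ = (3·32² + 40)/(2·3) ≡ 16/6. 6⁻¹ ≡ 36 (mod 43), so λ ≡ 16·36 ≡ 17.
  x = λ² - 32 - 32 = 289 - 64 ≡ 10; y = λ·(32 - 10) - 3 ≡ 27. → (10, 27)
double: tangent at (10, 27): λ = (3·10² + 40)/(2·27) ≡ 39/11. 11⁻¹ ≡ 4 (mod 43), so λ ≡ 39·4 ≡ 27.
  x = λ² - 10 - 10 = 729 - 20 ≡ 21; y = λ·(10 - 21) - 27 ≡ 20. → (21, 20)
add P: (21, 20) + (32, 3). λ = (3 - 20)/(32 - 21) ≡ 26/11 mod 43. 11⁻¹ ≡ 4 (mod 43) since 11·4 = 44 ≡ 1, so λ ≡ 18.
  x = λ² - 21 - 32 = 324 - 53 ≡ 13; y = λ·(21 - 13) - 20 ≡ 38. → (13, 38)
double: tangent at (13, 38): λ = (3·13² + 40)/(2·38) ≡ 31/33. 33⁻¹ ≡ 30 (mod 43) since 33·30 = 990 ≡ 1, so λ ≡ 31·30 ≡ 27.
  x = λ² - 13 - 13 = 729 - 26 ≡ 15; y = λ·(13 - 15) - 38 ≡ 37. → (15, 37)
add P: (15, 37) + (32, 3). λ = (3 - 37)/(32 - 15) ≡ 9/17 mod 43. 17⁻¹ ≡ 38 (mod 43), so λ ≡ 41.
  x = λ² - 15 - 32 = 1681 - 47 ≡ 0; y = λ·(15 - 0) - 37 ≡ 19. → (0, 19)

(0, 19)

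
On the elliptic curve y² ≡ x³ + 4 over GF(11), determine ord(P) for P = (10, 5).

2P: tangent at (10, 5): λ = (3·10² + 0)/(2·5) ≡ 3/10. 10⁻¹ ≡ 10 (mod 11) since 10·10 = 100 ≡ 1, so λ ≡ 3·10 ≡ 8.
  x = λ² - 10 - 10 = 64 - 20 ≡ 0; y = λ·(10 - 0) - 5 ≡ 9. → (0, 9)
3P: (0, 9) + (10, 5). λ = (5 - 9)/(10 - 0) ≡ 7/10 mod 11. 10⁻¹ ≡ 10 (mod 11), so λ ≡ 4.
  x = λ² - 0 - 10 = 16 - 10 ≡ 6; y = λ·(0 - 6) - 9 ≡ 0. → (6, 0)
4P: (6, 0) + (10, 5). λ = (5 - 0)/(10 - 6) ≡ 5/4 mod 11. 4⁻¹ ≡ 3 (mod 11), so λ ≡ 4.
  x = λ² - 6 - 10 = 16 - 16 ≡ 0; y = λ·(6 - 0) - 0 ≡ 2. → (0, 2)
5P: (0, 2) + (10, 5). λ = (5 - 2)/(10 - 0) ≡ 3/10 mod 11. 10⁻¹ ≡ 10 (mod 11) since 10·10 = 100 ≡ 1, so λ ≡ 8.
  x = λ² - 0 - 10 = 64 - 10 ≡ 10; y = λ·(0 - 10) - 2 ≡ 6. → (10, 6)
6P: (10, 6) + (10, 5): same x and y₁ ≡ -y₂, so the sum is O.
6P = O, so the order is 6.

6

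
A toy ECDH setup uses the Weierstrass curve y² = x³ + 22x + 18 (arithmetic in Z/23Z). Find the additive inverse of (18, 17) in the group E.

(18, 6)

-(18, 17) = (18, -17 mod 23) = (18, 6).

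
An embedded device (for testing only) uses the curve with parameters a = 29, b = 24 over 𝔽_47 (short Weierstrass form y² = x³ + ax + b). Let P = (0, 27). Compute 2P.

(21, 27)

tangent at (0, 27): λ = (3·0² + 29)/(2·27) ≡ 29/7. 7⁻¹ ≡ 27 (mod 47) since 7·27 = 189 ≡ 1, so λ ≡ 29·27 ≡ 31.
  x = λ² - 0 - 0 = 961 - 0 ≡ 21; y = λ·(0 - 21) - 27 ≡ 27. → (21, 27)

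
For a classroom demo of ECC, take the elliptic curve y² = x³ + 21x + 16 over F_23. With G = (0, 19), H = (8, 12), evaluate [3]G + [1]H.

(15, 7)

First 3G:
Repeated addition: build up to 3G.
2G: tangent at (0, 19): λ = (3·0² + 21)/(2·19) ≡ 21/15. 15⁻¹ ≡ 20 (mod 23), so λ ≡ 21·20 ≡ 6.
  x = λ² - 0 - 0 = 36 - 0 ≡ 13; y = λ·(0 - 13) - 19 ≡ 18. → (13, 18)
3G: (13, 18) + (0, 19). λ = (19 - 18)/(0 - 13) ≡ 1/10 mod 23. 10⁻¹ ≡ 7 (mod 23), so λ ≡ 7.
  x = λ² - 13 - 0 = 49 - 13 ≡ 13; y = λ·(13 - 13) - 18 ≡ 5. → (13, 5)
3G = (13, 5).
Finally 3G + H:
(13, 5) + (8, 12). λ = (12 - 5)/(8 - 13) ≡ 7/18 mod 23. 18⁻¹ ≡ 9 (mod 23), so λ ≡ 17.
  x = λ² - 13 - 8 = 289 - 21 ≡ 15; y = λ·(13 - 15) - 5 ≡ 7. → (15, 7)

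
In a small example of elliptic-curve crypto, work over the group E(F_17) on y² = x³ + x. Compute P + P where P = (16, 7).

tangent at (16, 7): λ = (3·16² + 1)/(2·7) ≡ 4/14. 14⁻¹ ≡ 11 (mod 17), so λ ≡ 4·11 ≡ 10.
  x = λ² - 16 - 16 = 100 - 32 ≡ 0; y = λ·(16 - 0) - 7 ≡ 0. → (0, 0)

(0, 0)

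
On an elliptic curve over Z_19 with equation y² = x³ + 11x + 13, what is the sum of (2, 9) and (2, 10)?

The two points share x = 2 and their y-coordinates satisfy 9 + 10 ≡ 0 (mod 19), so they are inverses. Their sum is 𝒪.

O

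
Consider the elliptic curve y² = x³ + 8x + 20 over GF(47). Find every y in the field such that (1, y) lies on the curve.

none

x³ + 8x + 20 = 29 ≡ 29 (mod 47).
29 is a non-residue mod 47; no y exists.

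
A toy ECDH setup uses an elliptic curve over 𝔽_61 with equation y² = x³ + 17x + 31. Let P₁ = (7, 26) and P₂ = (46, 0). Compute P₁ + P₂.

(22, 45)

(7, 26) + (46, 0). λ = (0 - 26)/(46 - 7) ≡ 35/39 mod 61. 39⁻¹ ≡ 36 (mod 61), so λ ≡ 40.
  x = λ² - 7 - 46 = 1600 - 53 ≡ 22; y = λ·(7 - 22) - 26 ≡ 45. → (22, 45)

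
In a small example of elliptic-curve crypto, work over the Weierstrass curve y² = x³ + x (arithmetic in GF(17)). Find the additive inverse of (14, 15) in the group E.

(14, 2)

-(14, 15) = (14, -15 mod 17) = (14, 2).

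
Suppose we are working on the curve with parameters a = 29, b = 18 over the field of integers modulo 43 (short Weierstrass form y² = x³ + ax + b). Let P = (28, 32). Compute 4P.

Double-and-add on 4 = (100)₂. Start with P = (28, 32) for the leading 1-bit.
double: tangent at (28, 32): λ = (3·28² + 29)/(2·32) ≡ 16/21. 21⁻¹ ≡ 41 (mod 43) since 21·41 = 861 ≡ 1, so λ ≡ 16·41 ≡ 11.
  x = λ² - 28 - 28 = 121 - 56 ≡ 22; y = λ·(28 - 22) - 32 ≡ 34. → (22, 34)
double: tangent at (22, 34): λ = (3·22² + 29)/(2·34) ≡ 19/25. 25⁻¹ ≡ 31 (mod 43), so λ ≡ 19·31 ≡ 30.
  x = λ² - 22 - 22 = 900 - 44 ≡ 39; y = λ·(22 - 39) - 34 ≡ 15. → (39, 15)

(39, 15)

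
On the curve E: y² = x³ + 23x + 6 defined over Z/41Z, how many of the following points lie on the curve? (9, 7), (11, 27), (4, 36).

(9, 7): 7² ≡ 8, rhs ≡ 40 → off.
(11, 27): 27² ≡ 32, rhs ≡ 32 → on.
(4, 36): 36² ≡ 25, rhs ≡ 39 → off.

1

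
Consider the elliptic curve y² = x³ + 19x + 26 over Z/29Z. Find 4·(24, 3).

(20, 5)

Write P = (24, 3).
Double-and-add on 4 = (100)₂. Start with P = (24, 3) for the leading 1-bit.
double: tangent at (24, 3): λ = (3·24² + 19)/(2·3) ≡ 7/6. 6⁻¹ ≡ 5 (mod 29), so λ ≡ 7·5 ≡ 6.
  x = λ² - 24 - 24 = 36 - 48 ≡ 17; y = λ·(24 - 17) - 3 ≡ 10. → (17, 10)
double: tangent at (17, 10): λ = (3·17² + 19)/(2·10) ≡ 16/20. 20⁻¹ ≡ 16 (mod 29), so λ ≡ 16·16 ≡ 24.
  x = λ² - 17 - 17 = 576 - 34 ≡ 20; y = λ·(17 - 20) - 10 ≡ 5. → (20, 5)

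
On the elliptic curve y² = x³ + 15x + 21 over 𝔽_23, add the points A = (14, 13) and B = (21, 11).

(14, 13) + (21, 11). λ = (11 - 13)/(21 - 14) ≡ 21/7 mod 23. 7⁻¹ ≡ 10 (mod 23) since 7·10 = 70 ≡ 1, so λ ≡ 3.
  x = λ² - 14 - 21 = 9 - 35 ≡ 20; y = λ·(14 - 20) - 13 ≡ 15. → (20, 15)

(20, 15)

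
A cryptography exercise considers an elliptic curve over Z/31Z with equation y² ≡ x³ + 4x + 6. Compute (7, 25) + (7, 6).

O

The two points share x = 7 and their y-coordinates satisfy 25 + 6 ≡ 0 (mod 31), so they are inverses. Their sum is O.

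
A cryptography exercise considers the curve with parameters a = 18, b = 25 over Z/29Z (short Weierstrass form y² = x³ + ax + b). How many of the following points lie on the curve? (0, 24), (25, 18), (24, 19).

(0, 24): 24² ≡ 25, rhs ≡ 25 → on.
(25, 18): 18² ≡ 5, rhs ≡ 5 → on.
(24, 19): 19² ≡ 13, rhs ≡ 13 → on.

3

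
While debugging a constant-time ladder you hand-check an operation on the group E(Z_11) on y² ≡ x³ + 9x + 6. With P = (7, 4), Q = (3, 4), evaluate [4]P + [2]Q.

(3, 4)

First 4P:
Repeated addition: build up to 4P.
2P: tangent at (7, 4): λ = (3·7² + 9)/(2·4) ≡ 2/8. 8⁻¹ ≡ 7 (mod 11), so λ ≡ 2·7 ≡ 3.
  x = λ² - 7 - 7 = 9 - 14 ≡ 6; y = λ·(7 - 6) - 4 ≡ 10. → (6, 10)
3P: (6, 10) + (7, 4). λ = (4 - 10)/(7 - 6) ≡ 5/1 mod 11. 1⁻¹ ≡ 1 (mod 11) since 1·1 = 1 ≡ 1, so λ ≡ 5.
  x = λ² - 6 - 7 = 25 - 13 ≡ 1; y = λ·(6 - 1) - 10 ≡ 4. → (1, 4)
4P: (1, 4) + (7, 4). λ = (4 - 4)/(7 - 1) ≡ 0/6 mod 11. 6⁻¹ ≡ 2 (mod 11), so λ ≡ 0.
  x = λ² - 1 - 7 = 0 - 8 ≡ 3; y = λ·(1 - 3) - 4 ≡ 7. → (3, 7)
4P = (3, 7).
Next 2Q:
Repeated addition: build up to 2Q.
2Q: tangent at (3, 4): λ = (3·3² + 9)/(2·4) ≡ 3/8. 8⁻¹ ≡ 7 (mod 11) since 8·7 = 56 ≡ 1, so λ ≡ 3·7 ≡ 10.
  x = λ² - 3 - 3 = 100 - 6 ≡ 6; y = λ·(3 - 6) - 4 ≡ 10. → (6, 10)
2Q = (6, 10).
Finally 4P + 2Q:
(3, 7) + (6, 10). λ = (10 - 7)/(6 - 3) ≡ 3/3 mod 11. 3⁻¹ ≡ 4 (mod 11), so λ ≡ 1.
  x = λ² - 3 - 6 = 1 - 9 ≡ 3; y = λ·(3 - 3) - 7 ≡ 4. → (3, 4)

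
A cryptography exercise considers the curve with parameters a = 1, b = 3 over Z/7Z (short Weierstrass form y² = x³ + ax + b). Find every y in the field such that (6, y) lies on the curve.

1, 6

x³ + 1x + 3 = 225 ≡ 1 (mod 7).
Square roots of 1 mod 7: 1 and 6 (since 1² = 1 ≡ 1).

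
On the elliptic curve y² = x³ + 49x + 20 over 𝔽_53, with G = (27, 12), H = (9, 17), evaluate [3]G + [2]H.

(38, 37)

First 3G:
Repeated addition: build up to 3G.
2G: tangent at (27, 12): λ = (3·27² + 49)/(2·12) ≡ 10/24. 24⁻¹ ≡ 42 (mod 53), so λ ≡ 10·42 ≡ 49.
  x = λ² - 27 - 27 = 2401 - 54 ≡ 15; y = λ·(27 - 15) - 12 ≡ 46. → (15, 46)
3G: (15, 46) + (27, 12). λ = (12 - 46)/(27 - 15) ≡ 19/12 mod 53. 12⁻¹ ≡ 31 (mod 53), so λ ≡ 6.
  x = λ² - 15 - 27 = 36 - 42 ≡ 47; y = λ·(15 - 47) - 46 ≡ 27. → (47, 27)
3G = (47, 27).
Next 2H:
Repeated addition: build up to 2H.
2H: tangent at (9, 17): λ = (3·9² + 49)/(2·17) ≡ 27/34. 34⁻¹ ≡ 39 (mod 53), so λ ≡ 27·39 ≡ 46.
  x = λ² - 9 - 9 = 2116 - 18 ≡ 31; y = λ·(9 - 31) - 17 ≡ 31. → (31, 31)
2H = (31, 31).
Finally 3G + 2H:
(47, 27) + (31, 31). λ = (31 - 27)/(31 - 47) ≡ 4/37 mod 53. 37⁻¹ ≡ 43 (mod 53), so λ ≡ 13.
  x = λ² - 47 - 31 = 169 - 78 ≡ 38; y = λ·(47 - 38) - 27 ≡ 37. → (38, 37)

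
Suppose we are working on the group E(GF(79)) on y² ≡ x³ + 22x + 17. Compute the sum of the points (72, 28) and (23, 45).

(72, 28) + (23, 45). λ = (45 - 28)/(23 - 72) ≡ 17/30 mod 79. 30⁻¹ ≡ 29 (mod 79) since 30·29 = 870 ≡ 1, so λ ≡ 19.
  x = λ² - 72 - 23 = 361 - 95 ≡ 29; y = λ·(72 - 29) - 28 ≡ 78. → (29, 78)

(29, 78)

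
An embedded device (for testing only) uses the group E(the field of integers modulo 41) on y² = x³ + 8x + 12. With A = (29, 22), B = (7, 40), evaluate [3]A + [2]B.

(14, 11)

First 3A:
Repeated addition: build up to 3A.
2A: tangent at (29, 22): λ = (3·29² + 8)/(2·22) ≡ 30/3. 3⁻¹ ≡ 14 (mod 41) since 3·14 = 42 ≡ 1, so λ ≡ 30·14 ≡ 10.
  x = λ² - 29 - 29 = 100 - 58 ≡ 1; y = λ·(29 - 1) - 22 ≡ 12. → (1, 12)
3A: (1, 12) + (29, 22). λ = (22 - 12)/(29 - 1) ≡ 10/28 mod 41. 28⁻¹ ≡ 22 (mod 41) since 28·22 = 616 ≡ 1, so λ ≡ 15.
  x = λ² - 1 - 29 = 225 - 30 ≡ 31; y = λ·(1 - 31) - 12 ≡ 30. → (31, 30)
3A = (31, 30).
Next 2B:
Repeated addition: build up to 2B.
2B: tangent at (7, 40): λ = (3·7² + 8)/(2·40) ≡ 32/39. 39⁻¹ ≡ 20 (mod 41), so λ ≡ 32·20 ≡ 25.
  x = λ² - 7 - 7 = 625 - 14 ≡ 37; y = λ·(7 - 37) - 40 ≡ 30. → (37, 30)
2B = (37, 30).
Finally 3A + 2B:
(31, 30) + (37, 30). λ = (30 - 30)/(37 - 31) ≡ 0/6 mod 41. 6⁻¹ ≡ 7 (mod 41) since 6·7 = 42 ≡ 1, so λ ≡ 0.
  x = λ² - 31 - 37 = 0 - 68 ≡ 14; y = λ·(31 - 14) - 30 ≡ 11. → (14, 11)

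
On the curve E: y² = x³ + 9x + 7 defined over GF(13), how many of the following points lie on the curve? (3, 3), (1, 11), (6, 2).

3

(3, 3): 3² ≡ 9, rhs ≡ 9 → on.
(1, 11): 11² ≡ 4, rhs ≡ 4 → on.
(6, 2): 2² ≡ 4, rhs ≡ 4 → on.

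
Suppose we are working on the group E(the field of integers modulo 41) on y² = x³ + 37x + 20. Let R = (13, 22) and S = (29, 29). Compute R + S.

(13, 22) + (29, 29). λ = (29 - 22)/(29 - 13) ≡ 7/16 mod 41. 16⁻¹ ≡ 18 (mod 41) since 16·18 = 288 ≡ 1, so λ ≡ 3.
  x = λ² - 13 - 29 = 9 - 42 ≡ 8; y = λ·(13 - 8) - 22 ≡ 34. → (8, 34)

(8, 34)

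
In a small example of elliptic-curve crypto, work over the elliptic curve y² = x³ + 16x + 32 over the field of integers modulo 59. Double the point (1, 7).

(17, 5)

tangent at (1, 7): λ = (3·1² + 16)/(2·7) ≡ 19/14. 14⁻¹ ≡ 38 (mod 59) since 14·38 = 532 ≡ 1, so λ ≡ 19·38 ≡ 14.
  x = λ² - 1 - 1 = 196 - 2 ≡ 17; y = λ·(1 - 17) - 7 ≡ 5. → (17, 5)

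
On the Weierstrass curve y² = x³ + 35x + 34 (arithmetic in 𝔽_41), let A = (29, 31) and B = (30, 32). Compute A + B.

(24, 15)

(29, 31) + (30, 32). λ = (32 - 31)/(30 - 29) ≡ 1/1 mod 41. 1⁻¹ ≡ 1 (mod 41), so λ ≡ 1.
  x = λ² - 29 - 30 = 1 - 59 ≡ 24; y = λ·(29 - 24) - 31 ≡ 15. → (24, 15)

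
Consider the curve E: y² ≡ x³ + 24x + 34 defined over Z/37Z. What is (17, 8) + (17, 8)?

tangent at (17, 8): λ = (3·17² + 24)/(2·8) ≡ 3/16. 16⁻¹ ≡ 7 (mod 37), so λ ≡ 3·7 ≡ 21.
  x = λ² - 17 - 17 = 441 - 34 ≡ 0; y = λ·(17 - 0) - 8 ≡ 16. → (0, 16)

(0, 16)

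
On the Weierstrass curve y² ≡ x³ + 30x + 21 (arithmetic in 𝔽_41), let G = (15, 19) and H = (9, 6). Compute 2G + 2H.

First 2G:
Repeated addition: build up to 2G.
2G: tangent at (15, 19): λ = (3·15² + 30)/(2·19) ≡ 8/38. 38⁻¹ ≡ 27 (mod 41), so λ ≡ 8·27 ≡ 11.
  x = λ² - 15 - 15 = 121 - 30 ≡ 9; y = λ·(15 - 9) - 19 ≡ 6. → (9, 6)
2G = (9, 6).
Next 2H:
Repeated addition: build up to 2H.
2H: tangent at (9, 6): λ = (3·9² + 30)/(2·6) ≡ 27/12. 12⁻¹ ≡ 24 (mod 41), so λ ≡ 27·24 ≡ 33.
  x = λ² - 9 - 9 = 1089 - 18 ≡ 5; y = λ·(9 - 5) - 6 ≡ 3. → (5, 3)
2H = (5, 3).
Finally 2G + 2H:
(9, 6) + (5, 3). λ = (3 - 6)/(5 - 9) ≡ 38/37 mod 41. 37⁻¹ ≡ 10 (mod 41), so λ ≡ 11.
  x = λ² - 9 - 5 = 121 - 14 ≡ 25; y = λ·(9 - 25) - 6 ≡ 23. → (25, 23)

(25, 23)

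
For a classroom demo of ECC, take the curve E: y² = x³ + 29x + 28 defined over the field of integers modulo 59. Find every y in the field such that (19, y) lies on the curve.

x³ + 29x + 28 = 7438 ≡ 4 (mod 59).
Square roots of 4 mod 59: 2 and 57 (since 2² = 4 ≡ 4).

2, 57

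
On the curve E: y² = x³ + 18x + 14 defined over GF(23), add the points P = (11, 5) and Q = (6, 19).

(12, 7)

(11, 5) + (6, 19). λ = (19 - 5)/(6 - 11) ≡ 14/18 mod 23. 18⁻¹ ≡ 9 (mod 23), so λ ≡ 11.
  x = λ² - 11 - 6 = 121 - 17 ≡ 12; y = λ·(11 - 12) - 5 ≡ 7. → (12, 7)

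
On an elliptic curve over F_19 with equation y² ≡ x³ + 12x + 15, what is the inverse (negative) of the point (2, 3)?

-(2, 3) = (2, -3 mod 19) = (2, 16).

(2, 16)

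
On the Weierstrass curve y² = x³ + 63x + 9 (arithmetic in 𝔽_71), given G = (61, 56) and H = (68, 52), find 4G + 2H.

(59, 62)

First 4G:
Repeated addition: build up to 4G.
2G: tangent at (61, 56): λ = (3·61² + 63)/(2·56) ≡ 8/41. 41⁻¹ ≡ 26 (mod 71), so λ ≡ 8·26 ≡ 66.
  x = λ² - 61 - 61 = 4356 - 122 ≡ 45; y = λ·(61 - 45) - 56 ≡ 6. → (45, 6)
3G: (45, 6) + (61, 56). λ = (56 - 6)/(61 - 45) ≡ 50/16 mod 71. 16⁻¹ ≡ 40 (mod 71), so λ ≡ 12.
  x = λ² - 45 - 61 = 144 - 106 ≡ 38; y = λ·(45 - 38) - 6 ≡ 7. → (38, 7)
4G: (38, 7) + (61, 56). λ = (56 - 7)/(61 - 38) ≡ 49/23 mod 71. 23⁻¹ ≡ 34 (mod 71), so λ ≡ 33.
  x = λ² - 38 - 61 = 1089 - 99 ≡ 67; y = λ·(38 - 67) - 7 ≡ 30. → (67, 30)
4G = (67, 30).
Next 2H:
Repeated addition: build up to 2H.
2H: tangent at (68, 52): λ = (3·68² + 63)/(2·52) ≡ 19/33. 33⁻¹ ≡ 28 (mod 71) since 33·28 = 924 ≡ 1, so λ ≡ 19·28 ≡ 35.
  x = λ² - 68 - 68 = 1225 - 136 ≡ 24; y = λ·(68 - 24) - 52 ≡ 68. → (24, 68)
2H = (24, 68).
Finally 4G + 2H:
(67, 30) + (24, 68). λ = (68 - 30)/(24 - 67) ≡ 38/28 mod 71. 28⁻¹ ≡ 33 (mod 71) since 28·33 = 924 ≡ 1, so λ ≡ 47.
  x = λ² - 67 - 24 = 2209 - 91 ≡ 59; y = λ·(67 - 59) - 30 ≡ 62. → (59, 62)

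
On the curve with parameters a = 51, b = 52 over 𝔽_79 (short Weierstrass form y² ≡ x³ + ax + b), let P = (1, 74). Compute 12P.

(1, 74)

Double-and-add on 12 = (1100)₂. Start with P = (1, 74) for the leading 1-bit.
double: tangent at (1, 74): λ = (3·1² + 51)/(2·74) ≡ 54/69. 69⁻¹ ≡ 71 (mod 79), so λ ≡ 54·71 ≡ 42.
  x = λ² - 1 - 1 = 1764 - 2 ≡ 24; y = λ·(1 - 24) - 74 ≡ 66. → (24, 66)
add P: (24, 66) + (1, 74). λ = (74 - 66)/(1 - 24) ≡ 8/56 mod 79. 56⁻¹ ≡ 24 (mod 79) since 56·24 = 1344 ≡ 1, so λ ≡ 34.
  x = λ² - 24 - 1 = 1156 - 25 ≡ 25; y = λ·(24 - 25) - 66 ≡ 58. → (25, 58)
double: tangent at (25, 58): λ = (3·25² + 51)/(2·58) ≡ 30/37. 37⁻¹ ≡ 47 (mod 79), so λ ≡ 30·47 ≡ 67.
  x = λ² - 25 - 25 = 4489 - 50 ≡ 15; y = λ·(25 - 15) - 58 ≡ 59. → (15, 59)
double: tangent at (15, 59): λ = (3·15² + 51)/(2·59) ≡ 15/39. 39⁻¹ ≡ 77 (mod 79), so λ ≡ 15·77 ≡ 49.
  x = λ² - 15 - 15 = 2401 - 30 ≡ 1; y = λ·(15 - 1) - 59 ≡ 74. → (1, 74)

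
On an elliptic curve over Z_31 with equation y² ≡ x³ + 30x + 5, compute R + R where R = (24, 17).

(23, 11)

tangent at (24, 17): λ = (3·24² + 30)/(2·17) ≡ 22/3. 3⁻¹ ≡ 21 (mod 31) since 3·21 = 63 ≡ 1, so λ ≡ 22·21 ≡ 28.
  x = λ² - 24 - 24 = 784 - 48 ≡ 23; y = λ·(24 - 23) - 17 ≡ 11. → (23, 11)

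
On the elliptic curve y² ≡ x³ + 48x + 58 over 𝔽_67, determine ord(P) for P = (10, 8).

6

2P: tangent at (10, 8): λ = (3·10² + 48)/(2·8) ≡ 13/16. 16⁻¹ ≡ 21 (mod 67), so λ ≡ 13·21 ≡ 5.
  x = λ² - 10 - 10 = 25 - 20 ≡ 5; y = λ·(10 - 5) - 8 ≡ 17. → (5, 17)
3P: (5, 17) + (10, 8). λ = (8 - 17)/(10 - 5) ≡ 58/5 mod 67. 5⁻¹ ≡ 27 (mod 67) since 5·27 = 135 ≡ 1, so λ ≡ 25.
  x = λ² - 5 - 10 = 625 - 15 ≡ 7; y = λ·(5 - 7) - 17 ≡ 0. → (7, 0)
4P: (7, 0) + (10, 8). λ = (8 - 0)/(10 - 7) ≡ 8/3 mod 67. 3⁻¹ ≡ 45 (mod 67) since 3·45 = 135 ≡ 1, so λ ≡ 25.
  x = λ² - 7 - 10 = 625 - 17 ≡ 5; y = λ·(7 - 5) - 0 ≡ 50. → (5, 50)
5P: (5, 50) + (10, 8). λ = (8 - 50)/(10 - 5) ≡ 25/5 mod 67. 5⁻¹ ≡ 27 (mod 67) since 5·27 = 135 ≡ 1, so λ ≡ 5.
  x = λ² - 5 - 10 = 25 - 15 ≡ 10; y = λ·(5 - 10) - 50 ≡ 59. → (10, 59)
6P: (10, 59) + (10, 8): same x and y₁ ≡ -y₂, so the sum is ∞.
6P = ∞, so the order is 6.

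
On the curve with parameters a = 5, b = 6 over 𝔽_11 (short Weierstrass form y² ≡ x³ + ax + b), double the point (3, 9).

(3, 2)

tangent at (3, 9): λ = (3·3² + 5)/(2·9) ≡ 10/7. 7⁻¹ ≡ 8 (mod 11) since 7·8 = 56 ≡ 1, so λ ≡ 10·8 ≡ 3.
  x = λ² - 3 - 3 = 9 - 6 ≡ 3; y = λ·(3 - 3) - 9 ≡ 2. → (3, 2)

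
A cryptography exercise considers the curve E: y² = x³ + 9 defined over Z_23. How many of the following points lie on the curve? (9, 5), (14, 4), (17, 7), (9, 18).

(9, 5): 5² ≡ 2, rhs ≡ 2 → on.
(14, 4): 4² ≡ 16, rhs ≡ 16 → on.
(17, 7): 7² ≡ 3, rhs ≡ 0 → off.
(9, 18): 18² ≡ 2, rhs ≡ 2 → on.

3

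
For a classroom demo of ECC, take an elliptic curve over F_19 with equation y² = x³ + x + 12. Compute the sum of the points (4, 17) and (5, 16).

(11, 9)

(4, 17) + (5, 16). λ = (16 - 17)/(5 - 4) ≡ 18/1 mod 19. 1⁻¹ ≡ 1 (mod 19), so λ ≡ 18.
  x = λ² - 4 - 5 = 324 - 9 ≡ 11; y = λ·(4 - 11) - 17 ≡ 9. → (11, 9)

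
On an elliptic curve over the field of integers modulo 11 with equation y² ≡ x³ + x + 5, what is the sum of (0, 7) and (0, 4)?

O

The two points share x = 0 and their y-coordinates satisfy 7 + 4 ≡ 0 (mod 11), so they are inverses. Their sum is the point at infinity.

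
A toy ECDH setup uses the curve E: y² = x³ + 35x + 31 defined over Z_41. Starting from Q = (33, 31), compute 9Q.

Repeated addition: build up to 9Q.
2Q: tangent at (33, 31): λ = (3·33² + 35)/(2·31) ≡ 22/21. 21⁻¹ ≡ 2 (mod 41), so λ ≡ 22·2 ≡ 3.
  x = λ² - 33 - 33 = 9 - 66 ≡ 25; y = λ·(33 - 25) - 31 ≡ 34. → (25, 34)
3Q: (25, 34) + (33, 31). λ = (31 - 34)/(33 - 25) ≡ 38/8 mod 41. 8⁻¹ ≡ 36 (mod 41) since 8·36 = 288 ≡ 1, so λ ≡ 15.
  x = λ² - 25 - 33 = 225 - 58 ≡ 3; y = λ·(25 - 3) - 34 ≡ 9. → (3, 9)
4Q: (3, 9) + (33, 31). λ = (31 - 9)/(33 - 3) ≡ 22/30 mod 41. 30⁻¹ ≡ 26 (mod 41), so λ ≡ 39.
  x = λ² - 3 - 33 = 1521 - 36 ≡ 9; y = λ·(3 - 9) - 9 ≡ 3. → (9, 3)
5Q: (9, 3) + (33, 31). λ = (31 - 3)/(33 - 9) ≡ 28/24 mod 41. 24⁻¹ ≡ 12 (mod 41), so λ ≡ 8.
  x = λ² - 9 - 33 = 64 - 42 ≡ 22; y = λ·(9 - 22) - 3 ≡ 16. → (22, 16)
6Q: (22, 16) + (33, 31). λ = (31 - 16)/(33 - 22) ≡ 15/11 mod 41. 11⁻¹ ≡ 15 (mod 41), so λ ≡ 20.
  x = λ² - 22 - 33 = 400 - 55 ≡ 17; y = λ·(22 - 17) - 16 ≡ 2. → (17, 2)
7Q: (17, 2) + (33, 31). λ = (31 - 2)/(33 - 17) ≡ 29/16 mod 41. 16⁻¹ ≡ 18 (mod 41), so λ ≡ 30.
  x = λ² - 17 - 33 = 900 - 50 ≡ 30; y = λ·(17 - 30) - 2 ≡ 18. → (30, 18)
8Q: (30, 18) + (33, 31). λ = (31 - 18)/(33 - 30) ≡ 13/3 mod 41. 3⁻¹ ≡ 14 (mod 41), so λ ≡ 18.
  x = λ² - 30 - 33 = 324 - 63 ≡ 15; y = λ·(30 - 15) - 18 ≡ 6. → (15, 6)
9Q: (15, 6) + (33, 31). λ = (31 - 6)/(33 - 15) ≡ 25/18 mod 41. 18⁻¹ ≡ 16 (mod 41), so λ ≡ 31.
  x = λ² - 15 - 33 = 961 - 48 ≡ 11; y = λ·(15 - 11) - 6 ≡ 36. → (11, 36)

(11, 36)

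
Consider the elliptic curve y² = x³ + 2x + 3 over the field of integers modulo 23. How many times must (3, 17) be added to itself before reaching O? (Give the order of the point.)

12

2P: tangent at (3, 17): λ = (3·3² + 2)/(2·17) ≡ 6/11. 11⁻¹ ≡ 21 (mod 23), so λ ≡ 6·21 ≡ 11.
  x = λ² - 3 - 3 = 121 - 6 ≡ 0; y = λ·(3 - 0) - 17 ≡ 16. → (0, 16)
3P: (0, 16) + (3, 17). λ = (17 - 16)/(3 - 0) ≡ 1/3 mod 23. 3⁻¹ ≡ 8 (mod 23), so λ ≡ 8.
  x = λ² - 0 - 3 = 64 - 3 ≡ 15; y = λ·(0 - 15) - 16 ≡ 2. → (15, 2)
4P: (15, 2) + (3, 17). λ = (17 - 2)/(3 - 15) ≡ 15/11 mod 23. 11⁻¹ ≡ 21 (mod 23), so λ ≡ 16.
  x = λ² - 15 - 3 = 256 - 18 ≡ 8; y = λ·(15 - 8) - 2 ≡ 18. → (8, 18)
5P: (8, 18) + (3, 17). λ = (17 - 18)/(3 - 8) ≡ 22/18 mod 23. 18⁻¹ ≡ 9 (mod 23), so λ ≡ 14.
  x = λ² - 8 - 3 = 196 - 11 ≡ 1; y = λ·(8 - 1) - 18 ≡ 11. → (1, 11)
6P: (1, 11) + (3, 17). λ = (17 - 11)/(3 - 1) ≡ 6/2 mod 23. 2⁻¹ ≡ 12 (mod 23), so λ ≡ 3.
  x = λ² - 1 - 3 = 9 - 4 ≡ 5; y = λ·(1 - 5) - 11 ≡ 0. → (5, 0)
7P: (5, 0) + (3, 17). λ = (17 - 0)/(3 - 5) ≡ 17/21 mod 23. 21⁻¹ ≡ 11 (mod 23), so λ ≡ 3.
  x = λ² - 5 - 3 = 9 - 8 ≡ 1; y = λ·(5 - 1) - 0 ≡ 12. → (1, 12)
8P: (1, 12) + (3, 17). λ = (17 - 12)/(3 - 1) ≡ 5/2 mod 23. 2⁻¹ ≡ 12 (mod 23), so λ ≡ 14.
  x = λ² - 1 - 3 = 196 - 4 ≡ 8; y = λ·(1 - 8) - 12 ≡ 5. → (8, 5)
9P: (8, 5) + (3, 17). λ = (17 - 5)/(3 - 8) ≡ 12/18 mod 23. 18⁻¹ ≡ 9 (mod 23), so λ ≡ 16.
  x = λ² - 8 - 3 = 256 - 11 ≡ 15; y = λ·(8 - 15) - 5 ≡ 21. → (15, 21)
10P: (15, 21) + (3, 17). λ = (17 - 21)/(3 - 15) ≡ 19/11 mod 23. 11⁻¹ ≡ 21 (mod 23), so λ ≡ 8.
  x = λ² - 15 - 3 = 64 - 18 ≡ 0; y = λ·(15 - 0) - 21 ≡ 7. → (0, 7)
11P: (0, 7) + (3, 17). λ = (17 - 7)/(3 - 0) ≡ 10/3 mod 23. 3⁻¹ ≡ 8 (mod 23), so λ ≡ 11.
  x = λ² - 0 - 3 = 121 - 3 ≡ 3; y = λ·(0 - 3) - 7 ≡ 6. → (3, 6)
12P: (3, 6) + (3, 17): same x and y₁ ≡ -y₂, so the sum is O.
12P = O, so the order is 12.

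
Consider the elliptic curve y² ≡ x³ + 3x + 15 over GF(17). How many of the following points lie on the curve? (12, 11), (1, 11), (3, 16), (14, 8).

(12, 11): 11² ≡ 2, rhs ≡ 11 → off.
(1, 11): 11² ≡ 2, rhs ≡ 2 → on.
(3, 16): 16² ≡ 1, rhs ≡ 0 → off.
(14, 8): 8² ≡ 13, rhs ≡ 13 → on.

2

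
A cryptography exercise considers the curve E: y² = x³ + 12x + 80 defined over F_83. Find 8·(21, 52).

Write Q = (21, 52).
Repeated addition: build up to 8Q.
2Q: tangent at (21, 52): λ = (3·21² + 12)/(2·52) ≡ 7/21. 21⁻¹ ≡ 4 (mod 83), so λ ≡ 7·4 ≡ 28.
  x = λ² - 21 - 21 = 784 - 42 ≡ 78; y = λ·(21 - 78) - 52 ≡ 12. → (78, 12)
3Q: (78, 12) + (21, 52). λ = (52 - 12)/(21 - 78) ≡ 40/26 mod 83. 26⁻¹ ≡ 16 (mod 83), so λ ≡ 59.
  x = λ² - 78 - 21 = 3481 - 99 ≡ 62; y = λ·(78 - 62) - 12 ≡ 19. → (62, 19)
4Q: (62, 19) + (21, 52). λ = (52 - 19)/(21 - 62) ≡ 33/42 mod 83. 42⁻¹ ≡ 2 (mod 83) since 42·2 = 84 ≡ 1, so λ ≡ 66.
  x = λ² - 62 - 21 = 4356 - 83 ≡ 40; y = λ·(62 - 40) - 19 ≡ 22. → (40, 22)
5Q: (40, 22) + (21, 52). λ = (52 - 22)/(21 - 40) ≡ 30/64 mod 83. 64⁻¹ ≡ 48 (mod 83) since 64·48 = 3072 ≡ 1, so λ ≡ 29.
  x = λ² - 40 - 21 = 841 - 61 ≡ 33; y = λ·(40 - 33) - 22 ≡ 15. → (33, 15)
6Q: (33, 15) + (21, 52). λ = (52 - 15)/(21 - 33) ≡ 37/71 mod 83. 71⁻¹ ≡ 76 (mod 83), so λ ≡ 73.
  x = λ² - 33 - 21 = 5329 - 54 ≡ 46; y = λ·(33 - 46) - 15 ≡ 32. → (46, 32)
7Q: (46, 32) + (21, 52). λ = (52 - 32)/(21 - 46) ≡ 20/58 mod 83. 58⁻¹ ≡ 73 (mod 83) since 58·73 = 4234 ≡ 1, so λ ≡ 49.
  x = λ² - 46 - 21 = 2401 - 67 ≡ 10; y = λ·(46 - 10) - 32 ≡ 72. → (10, 72)
8Q: (10, 72) + (21, 52). λ = (52 - 72)/(21 - 10) ≡ 63/11 mod 83. 11⁻¹ ≡ 68 (mod 83), so λ ≡ 51.
  x = λ² - 10 - 21 = 2601 - 31 ≡ 80; y = λ·(10 - 80) - 72 ≡ 10. → (80, 10)

(80, 10)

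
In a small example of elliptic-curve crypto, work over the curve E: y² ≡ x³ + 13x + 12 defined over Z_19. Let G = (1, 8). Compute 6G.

(17, 15)

Repeated addition: build up to 6G.
2G: tangent at (1, 8): λ = (3·1² + 13)/(2·8) ≡ 16/16. 16⁻¹ ≡ 6 (mod 19) since 16·6 = 96 ≡ 1, so λ ≡ 16·6 ≡ 1.
  x = λ² - 1 - 1 = 1 - 2 ≡ 18; y = λ·(1 - 18) - 8 ≡ 13. → (18, 13)
3G: (18, 13) + (1, 8). λ = (8 - 13)/(1 - 18) ≡ 14/2 mod 19. 2⁻¹ ≡ 10 (mod 19), so λ ≡ 7.
  x = λ² - 18 - 1 = 49 - 19 ≡ 11; y = λ·(18 - 11) - 13 ≡ 17. → (11, 17)
4G: (11, 17) + (1, 8). λ = (8 - 17)/(1 - 11) ≡ 10/9 mod 19. 9⁻¹ ≡ 17 (mod 19) since 9·17 = 153 ≡ 1, so λ ≡ 18.
  x = λ² - 11 - 1 = 324 - 12 ≡ 8; y = λ·(11 - 8) - 17 ≡ 18. → (8, 18)
5G: (8, 18) + (1, 8). λ = (8 - 18)/(1 - 8) ≡ 9/12 mod 19. 12⁻¹ ≡ 8 (mod 19) since 12·8 = 96 ≡ 1, so λ ≡ 15.
  x = λ² - 8 - 1 = 225 - 9 ≡ 7; y = λ·(8 - 7) - 18 ≡ 16. → (7, 16)
6G: (7, 16) + (1, 8). λ = (8 - 16)/(1 - 7) ≡ 11/13 mod 19. 13⁻¹ ≡ 3 (mod 19), so λ ≡ 14.
  x = λ² - 7 - 1 = 196 - 8 ≡ 17; y = λ·(7 - 17) - 16 ≡ 15. → (17, 15)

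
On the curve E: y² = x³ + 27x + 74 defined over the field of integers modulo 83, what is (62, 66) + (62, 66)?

tangent at (62, 66): λ = (3·62² + 27)/(2·66) ≡ 22/49. 49⁻¹ ≡ 61 (mod 83), so λ ≡ 22·61 ≡ 14.
  x = λ² - 62 - 62 = 196 - 124 ≡ 72; y = λ·(62 - 72) - 66 ≡ 43. → (72, 43)

(72, 43)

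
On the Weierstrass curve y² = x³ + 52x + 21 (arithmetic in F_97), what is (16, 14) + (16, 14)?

tangent at (16, 14): λ = (3·16² + 52)/(2·14) ≡ 44/28. 28⁻¹ ≡ 52 (mod 97), so λ ≡ 44·52 ≡ 57.
  x = λ² - 16 - 16 = 3249 - 32 ≡ 16; y = λ·(16 - 16) - 14 ≡ 83. → (16, 83)

(16, 83)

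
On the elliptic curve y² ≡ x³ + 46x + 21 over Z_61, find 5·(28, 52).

Write Q = (28, 52).
Double-and-add on 5 = (101)₂. Start with Q = (28, 52) for the leading 1-bit.
double: tangent at (28, 52): λ = (3·28² + 46)/(2·52) ≡ 19/43. 43⁻¹ ≡ 44 (mod 61), so λ ≡ 19·44 ≡ 43.
  x = λ² - 28 - 28 = 1849 - 56 ≡ 24; y = λ·(28 - 24) - 52 ≡ 59. → (24, 59)
double: tangent at (24, 59): λ = (3·24² + 46)/(2·59) ≡ 5/57. 57⁻¹ ≡ 15 (mod 61), so λ ≡ 5·15 ≡ 14.
  x = λ² - 24 - 24 = 196 - 48 ≡ 26; y = λ·(24 - 26) - 59 ≡ 35. → (26, 35)
add Q: (26, 35) + (28, 52). λ = (52 - 35)/(28 - 26) ≡ 17/2 mod 61. 2⁻¹ ≡ 31 (mod 61), so λ ≡ 39.
  x = λ² - 26 - 28 = 1521 - 54 ≡ 3; y = λ·(26 - 3) - 35 ≡ 8. → (3, 8)

(3, 8)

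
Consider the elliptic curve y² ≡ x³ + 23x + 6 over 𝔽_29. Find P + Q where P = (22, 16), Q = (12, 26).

(22, 16) + (12, 26). λ = (26 - 16)/(12 - 22) ≡ 10/19 mod 29. 19⁻¹ ≡ 26 (mod 29), so λ ≡ 28.
  x = λ² - 22 - 12 = 784 - 34 ≡ 25; y = λ·(22 - 25) - 16 ≡ 16. → (25, 16)

(25, 16)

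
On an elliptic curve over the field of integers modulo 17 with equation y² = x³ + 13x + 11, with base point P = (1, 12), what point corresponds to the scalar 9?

Double-and-add on 9 = (1001)₂. Start with P = (1, 12) for the leading 1-bit.
double: tangent at (1, 12): λ = (3·1² + 13)/(2·12) ≡ 16/7. 7⁻¹ ≡ 5 (mod 17), so λ ≡ 16·5 ≡ 12.
  x = λ² - 1 - 1 = 144 - 2 ≡ 6; y = λ·(1 - 6) - 12 ≡ 13. → (6, 13)
double: tangent at (6, 13): λ = (3·6² + 13)/(2·13) ≡ 2/9. 9⁻¹ ≡ 2 (mod 17), so λ ≡ 2·2 ≡ 4.
  x = λ² - 6 - 6 = 16 - 12 ≡ 4; y = λ·(6 - 4) - 13 ≡ 12. → (4, 12)
double: tangent at (4, 12): λ = (3·4² + 13)/(2·12) ≡ 10/7. 7⁻¹ ≡ 5 (mod 17), so λ ≡ 10·5 ≡ 16.
  x = λ² - 4 - 4 = 256 - 8 ≡ 10; y = λ·(4 - 10) - 12 ≡ 11. → (10, 11)
add P: (10, 11) + (1, 12). λ = (12 - 11)/(1 - 10) ≡ 1/8 mod 17. 8⁻¹ ≡ 15 (mod 17) since 8·15 = 120 ≡ 1, so λ ≡ 15.
  x = λ² - 10 - 1 = 225 - 11 ≡ 10; y = λ·(10 - 10) - 11 ≡ 6. → (10, 6)

(10, 6)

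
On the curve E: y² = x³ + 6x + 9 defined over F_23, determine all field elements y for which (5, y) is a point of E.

7, 16

x³ + 6x + 9 = 164 ≡ 3 (mod 23).
Square roots of 3 mod 23: 7 and 16 (since 7² = 49 ≡ 3).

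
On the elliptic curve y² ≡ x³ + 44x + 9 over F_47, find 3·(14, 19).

O

Write P = (14, 19).
Repeated addition: build up to 3P.
2P: tangent at (14, 19): λ = (3·14² + 44)/(2·19) ≡ 21/38. 38⁻¹ ≡ 26 (mod 47), so λ ≡ 21·26 ≡ 29.
  x = λ² - 14 - 14 = 841 - 28 ≡ 14; y = λ·(14 - 14) - 19 ≡ 28. → (14, 28)
3P: (14, 28) + (14, 19): same x and y₁ ≡ -y₂, so the sum is the point at infinity.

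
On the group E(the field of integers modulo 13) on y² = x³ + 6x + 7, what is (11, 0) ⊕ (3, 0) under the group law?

(12, 0)

(11, 0) + (3, 0). λ = (0 - 0)/(3 - 11) ≡ 0/5 mod 13. 5⁻¹ ≡ 8 (mod 13), so λ ≡ 0.
  x = λ² - 11 - 3 = 0 - 14 ≡ 12; y = λ·(11 - 12) - 0 ≡ 0. → (12, 0)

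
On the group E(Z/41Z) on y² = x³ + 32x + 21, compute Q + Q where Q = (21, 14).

(8, 25)

tangent at (21, 14): λ = (3·21² + 32)/(2·14) ≡ 2/28. 28⁻¹ ≡ 22 (mod 41), so λ ≡ 2·22 ≡ 3.
  x = λ² - 21 - 21 = 9 - 42 ≡ 8; y = λ·(21 - 8) - 14 ≡ 25. → (8, 25)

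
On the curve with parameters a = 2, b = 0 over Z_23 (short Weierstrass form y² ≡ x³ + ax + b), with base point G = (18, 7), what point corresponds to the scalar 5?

Double-and-add on 5 = (101)₂. Start with G = (18, 7) for the leading 1-bit.
double: tangent at (18, 7): λ = (3·18² + 2)/(2·7) ≡ 8/14. 14⁻¹ ≡ 5 (mod 23) since 14·5 = 70 ≡ 1, so λ ≡ 8·5 ≡ 17.
  x = λ² - 18 - 18 = 289 - 36 ≡ 0; y = λ·(18 - 0) - 7 ≡ 0. → (0, 0)
double: (0, 0) + (0, 0): same x and y₁ ≡ -y₂, so the sum is ∞.
add G: ∞ + (18, 7) = (18, 7) (identity).

(18, 7)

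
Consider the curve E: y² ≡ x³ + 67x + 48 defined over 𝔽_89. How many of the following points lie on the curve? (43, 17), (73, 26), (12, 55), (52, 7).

(43, 17): 17² ≡ 22, rhs ≡ 22 → on.
(73, 26): 26² ≡ 53, rhs ≡ 42 → off.
(12, 55): 55² ≡ 88, rhs ≡ 88 → on.
(52, 7): 7² ≡ 49, rhs ≡ 49 → on.

3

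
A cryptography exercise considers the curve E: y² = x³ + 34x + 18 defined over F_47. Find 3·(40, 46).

Write G = (40, 46).
Repeated addition: build up to 3G.
2G: tangent at (40, 46): λ = (3·40² + 34)/(2·46) ≡ 40/45. 45⁻¹ ≡ 23 (mod 47), so λ ≡ 40·23 ≡ 27.
  x = λ² - 40 - 40 = 729 - 80 ≡ 38; y = λ·(40 - 38) - 46 ≡ 8. → (38, 8)
3G: (38, 8) + (40, 46). λ = (46 - 8)/(40 - 38) ≡ 38/2 mod 47. 2⁻¹ ≡ 24 (mod 47) since 2·24 = 48 ≡ 1, so λ ≡ 19.
  x = λ² - 38 - 40 = 361 - 78 ≡ 1; y = λ·(38 - 1) - 8 ≡ 37. → (1, 37)

(1, 37)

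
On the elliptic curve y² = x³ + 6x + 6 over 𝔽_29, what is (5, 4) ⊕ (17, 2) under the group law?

(3, 15)

(5, 4) + (17, 2). λ = (2 - 4)/(17 - 5) ≡ 27/12 mod 29. 12⁻¹ ≡ 17 (mod 29) since 12·17 = 204 ≡ 1, so λ ≡ 24.
  x = λ² - 5 - 17 = 576 - 22 ≡ 3; y = λ·(5 - 3) - 4 ≡ 15. → (3, 15)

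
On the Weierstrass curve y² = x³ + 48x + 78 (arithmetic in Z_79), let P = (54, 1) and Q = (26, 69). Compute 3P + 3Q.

First 3P:
Repeated addition: build up to 3P.
2P: tangent at (54, 1): λ = (3·54² + 48)/(2·1) ≡ 27/2. 2⁻¹ ≡ 40 (mod 79), so λ ≡ 27·40 ≡ 53.
  x = λ² - 54 - 54 = 2809 - 108 ≡ 15; y = λ·(54 - 15) - 1 ≡ 12. → (15, 12)
3P: (15, 12) + (54, 1). λ = (1 - 12)/(54 - 15) ≡ 68/39 mod 79. 39⁻¹ ≡ 77 (mod 79), so λ ≡ 22.
  x = λ² - 15 - 54 = 484 - 69 ≡ 20; y = λ·(15 - 20) - 12 ≡ 36. → (20, 36)
3P = (20, 36).
Next 3Q:
Repeated addition: build up to 3Q.
2Q: tangent at (26, 69): λ = (3·26² + 48)/(2·69) ≡ 22/59. 59⁻¹ ≡ 75 (mod 79), so λ ≡ 22·75 ≡ 70.
  x = λ² - 26 - 26 = 4900 - 52 ≡ 29; y = λ·(26 - 29) - 69 ≡ 37. → (29, 37)
3Q: (29, 37) + (26, 69). λ = (69 - 37)/(26 - 29) ≡ 32/76 mod 79. 76⁻¹ ≡ 26 (mod 79), so λ ≡ 42.
  x = λ² - 29 - 26 = 1764 - 55 ≡ 50; y = λ·(29 - 50) - 37 ≡ 29. → (50, 29)
3Q = (50, 29).
Finally 3P + 3Q:
(20, 36) + (50, 29). λ = (29 - 36)/(50 - 20) ≡ 72/30 mod 79. 30⁻¹ ≡ 29 (mod 79), so λ ≡ 34.
  x = λ² - 20 - 50 = 1156 - 70 ≡ 59; y = λ·(20 - 59) - 36 ≡ 60. → (59, 60)

(59, 60)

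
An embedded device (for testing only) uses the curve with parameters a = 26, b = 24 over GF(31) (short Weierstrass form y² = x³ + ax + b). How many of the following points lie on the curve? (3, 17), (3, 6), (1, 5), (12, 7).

(3, 17): 17² ≡ 10, rhs ≡ 5 → off.
(3, 6): 6² ≡ 5, rhs ≡ 5 → on.
(1, 5): 5² ≡ 25, rhs ≡ 20 → off.
(12, 7): 7² ≡ 18, rhs ≡ 18 → on.

2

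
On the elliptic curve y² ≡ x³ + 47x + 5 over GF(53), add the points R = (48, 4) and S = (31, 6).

(48, 4) + (31, 6). λ = (6 - 4)/(31 - 48) ≡ 2/36 mod 53. 36⁻¹ ≡ 28 (mod 53), so λ ≡ 3.
  x = λ² - 48 - 31 = 9 - 79 ≡ 36; y = λ·(48 - 36) - 4 ≡ 32. → (36, 32)

(36, 32)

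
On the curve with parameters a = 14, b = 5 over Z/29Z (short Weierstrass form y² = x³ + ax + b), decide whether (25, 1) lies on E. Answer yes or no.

y² = 1² ≡ 1; x³ + 14x + 5 = 15980 ≡ 1 (mod 29). 1 = 1.

yes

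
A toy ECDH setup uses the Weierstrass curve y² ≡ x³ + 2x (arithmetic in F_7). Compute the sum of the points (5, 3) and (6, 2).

(5, 3) + (6, 2). λ = (2 - 3)/(6 - 5) ≡ 6/1 mod 7. 1⁻¹ ≡ 1 (mod 7), so λ ≡ 6.
  x = λ² - 5 - 6 = 36 - 11 ≡ 4; y = λ·(5 - 4) - 3 ≡ 3. → (4, 3)

(4, 3)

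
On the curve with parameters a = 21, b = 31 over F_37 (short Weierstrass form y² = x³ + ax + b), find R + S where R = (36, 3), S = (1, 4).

(36, 3) + (1, 4). λ = (4 - 3)/(1 - 36) ≡ 1/2 mod 37. 2⁻¹ ≡ 19 (mod 37), so λ ≡ 19.
  x = λ² - 36 - 1 = 361 - 37 ≡ 28; y = λ·(36 - 28) - 3 ≡ 1. → (28, 1)

(28, 1)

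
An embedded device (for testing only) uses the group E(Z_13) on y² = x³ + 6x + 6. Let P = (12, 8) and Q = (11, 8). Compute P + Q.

(3, 5)

(12, 8) + (11, 8). λ = (8 - 8)/(11 - 12) ≡ 0/12 mod 13. 12⁻¹ ≡ 12 (mod 13) since 12·12 = 144 ≡ 1, so λ ≡ 0.
  x = λ² - 12 - 11 = 0 - 23 ≡ 3; y = λ·(12 - 3) - 8 ≡ 5. → (3, 5)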